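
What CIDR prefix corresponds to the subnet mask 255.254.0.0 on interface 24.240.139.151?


Binary: 11111111.11111110.00000000.00000000
Count leading 1s
Prefix: /15


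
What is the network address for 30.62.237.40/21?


IP:   00011110.00111110.11101101.00101000
Mask: 11111111.11111111.11111000.00000000
AND operation:
Net:  00011110.00111110.11101000.00000000
Network: 30.62.232.0/21


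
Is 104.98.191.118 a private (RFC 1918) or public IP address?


RFC 1918 private ranges:
  10.0.0.0/8 (10.0.0.0 - 10.255.255.255)
  172.16.0.0/12 (172.16.0.0 - 172.31.255.255)
  192.168.0.0/16 (192.168.0.0 - 192.168.255.255)
Public (not in any RFC 1918 range)


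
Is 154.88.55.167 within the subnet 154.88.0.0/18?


Subnet network: 154.88.0.0
Test IP AND mask: 154.88.0.0
Yes, 154.88.55.167 is in 154.88.0.0/18


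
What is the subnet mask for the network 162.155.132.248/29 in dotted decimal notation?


/29 means 29 network bits, 3 host bits
Binary: 11111111111111111111111111111000
Mask: 255.255.255.248


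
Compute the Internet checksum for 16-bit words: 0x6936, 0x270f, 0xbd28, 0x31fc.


Sum all words (with carry folding):
+ 0x6936 = 0x6936
+ 0x270f = 0x9045
+ 0xbd28 = 0x4d6e
+ 0x31fc = 0x7f6a
One's complement: ~0x7f6a
Checksum = 0x8095


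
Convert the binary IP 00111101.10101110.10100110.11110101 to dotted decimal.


00111101 = 61
10101110 = 174
10100110 = 166
11110101 = 245
IP: 61.174.166.245


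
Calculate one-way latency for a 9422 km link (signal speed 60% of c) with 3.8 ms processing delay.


Speed = 0.6 * 3e5 km/s = 180000 km/s
Propagation delay = 9422 / 180000 = 0.0523 s = 52.3444 ms
Processing delay = 3.8 ms
Total one-way latency = 56.1444 ms


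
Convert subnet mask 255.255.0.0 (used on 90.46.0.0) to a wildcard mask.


Subnet mask: 255.255.0.0
Wildcard = 255.255.255.255 - subnet mask
255 - 255 = 0
255 - 255 = 0
255 - 0 = 255
255 - 0 = 255
Wildcard: 0.0.255.255


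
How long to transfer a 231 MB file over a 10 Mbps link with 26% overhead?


Effective throughput = 10 * (1 - 26/100) = 7.4 Mbps
File size in Mb = 231 * 8 = 1848 Mb
Time = 1848 / 7.4
Time = 249.7297 seconds


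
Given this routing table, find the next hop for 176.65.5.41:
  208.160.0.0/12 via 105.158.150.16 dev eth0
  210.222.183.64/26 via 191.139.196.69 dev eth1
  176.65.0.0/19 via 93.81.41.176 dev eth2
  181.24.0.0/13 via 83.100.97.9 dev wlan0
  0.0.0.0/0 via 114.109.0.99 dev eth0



Longest prefix match for 176.65.5.41:
  /12 208.160.0.0: no
  /26 210.222.183.64: no
  /19 176.65.0.0: MATCH
  /13 181.24.0.0: no
  /0 0.0.0.0: MATCH
Selected: next-hop 93.81.41.176 via eth2 (matched /19)


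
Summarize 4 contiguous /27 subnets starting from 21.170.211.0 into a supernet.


Original prefix: /27
Number of subnets: 4 = 2^2
New prefix = 27 - 2 = 25
Supernet: 21.170.211.0/25


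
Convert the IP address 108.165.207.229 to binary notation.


108 = 01101100
165 = 10100101
207 = 11001111
229 = 11100101
Binary: 01101100.10100101.11001111.11100101


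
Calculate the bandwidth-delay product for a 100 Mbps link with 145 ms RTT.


BDP = bandwidth * RTT
= 100 Mbps * 145 ms
= 100 * 1e6 * 145 / 1000 bits
= 14500000 bits
= 1812500 bytes
= 1770.0195 KB
BDP = 14500000 bits (1812500 bytes)


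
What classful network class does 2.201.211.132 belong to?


First octet: 2
Binary: 00000010
0xxxxxxx -> Class A (1-126)
Class A, default mask 255.0.0.0 (/8)


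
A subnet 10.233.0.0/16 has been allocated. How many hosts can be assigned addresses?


Host bits = 32 - 16 = 16
Total addresses = 2^16 = 65536
Usable = total - 2 (network and broadcast)
Usable hosts: 65534


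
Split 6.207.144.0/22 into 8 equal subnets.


New prefix = 22 + 3 = 25
Each subnet has 128 addresses
  6.207.144.0/25
  6.207.144.128/25
  6.207.145.0/25
  6.207.145.128/25
  6.207.146.0/25
  6.207.146.128/25
  6.207.147.0/25
  6.207.147.128/25
Subnets: 6.207.144.0/25, 6.207.144.128/25, 6.207.145.0/25, 6.207.145.128/25, 6.207.146.0/25, 6.207.146.128/25, 6.207.147.0/25, 6.207.147.128/25


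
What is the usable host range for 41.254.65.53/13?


Network: 41.248.0.0
Broadcast: 41.255.255.255
First usable = network + 1
Last usable = broadcast - 1
Range: 41.248.0.1 to 41.255.255.254


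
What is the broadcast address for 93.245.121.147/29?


Network: 93.245.121.144/29
Host bits = 3
Set all host bits to 1:
Broadcast: 93.245.121.151


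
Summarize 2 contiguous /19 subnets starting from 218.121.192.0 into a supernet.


Original prefix: /19
Number of subnets: 2 = 2^1
New prefix = 19 - 1 = 18
Supernet: 218.121.192.0/18


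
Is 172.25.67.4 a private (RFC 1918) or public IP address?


RFC 1918 private ranges:
  10.0.0.0/8 (10.0.0.0 - 10.255.255.255)
  172.16.0.0/12 (172.16.0.0 - 172.31.255.255)
  192.168.0.0/16 (192.168.0.0 - 192.168.255.255)
Private (in 172.16.0.0/12)


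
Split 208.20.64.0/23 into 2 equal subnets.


New prefix = 23 + 1 = 24
Each subnet has 256 addresses
  208.20.64.0/24
  208.20.65.0/24
Subnets: 208.20.64.0/24, 208.20.65.0/24


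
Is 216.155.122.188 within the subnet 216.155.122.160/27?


Subnet network: 216.155.122.160
Test IP AND mask: 216.155.122.160
Yes, 216.155.122.188 is in 216.155.122.160/27


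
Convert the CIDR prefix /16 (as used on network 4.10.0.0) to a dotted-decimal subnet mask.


/16 means 16 network bits, 16 host bits
Binary: 11111111111111110000000000000000
Mask: 255.255.0.0


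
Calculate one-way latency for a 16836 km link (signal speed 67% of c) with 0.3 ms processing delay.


Speed = 0.67 * 3e5 km/s = 201000 km/s
Propagation delay = 16836 / 201000 = 0.0838 s = 83.7612 ms
Processing delay = 0.3 ms
Total one-way latency = 84.0612 ms


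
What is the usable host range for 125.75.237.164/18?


Network: 125.75.192.0
Broadcast: 125.75.255.255
First usable = network + 1
Last usable = broadcast - 1
Range: 125.75.192.1 to 125.75.255.254


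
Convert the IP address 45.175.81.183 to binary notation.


45 = 00101101
175 = 10101111
81 = 01010001
183 = 10110111
Binary: 00101101.10101111.01010001.10110111


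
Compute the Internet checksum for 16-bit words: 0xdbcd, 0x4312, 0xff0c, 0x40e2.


Sum all words (with carry folding):
+ 0xdbcd = 0xdbcd
+ 0x4312 = 0x1ee0
+ 0xff0c = 0x1ded
+ 0x40e2 = 0x5ecf
One's complement: ~0x5ecf
Checksum = 0xa130


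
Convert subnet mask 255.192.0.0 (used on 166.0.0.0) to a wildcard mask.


Subnet mask: 255.192.0.0
Wildcard = 255.255.255.255 - subnet mask
255 - 255 = 0
255 - 192 = 63
255 - 0 = 255
255 - 0 = 255
Wildcard: 0.63.255.255


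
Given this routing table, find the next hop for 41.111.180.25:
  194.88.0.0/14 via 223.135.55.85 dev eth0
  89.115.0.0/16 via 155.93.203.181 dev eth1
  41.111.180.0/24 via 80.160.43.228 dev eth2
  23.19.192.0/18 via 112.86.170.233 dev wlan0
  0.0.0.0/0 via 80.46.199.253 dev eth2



Longest prefix match for 41.111.180.25:
  /14 194.88.0.0: no
  /16 89.115.0.0: no
  /24 41.111.180.0: MATCH
  /18 23.19.192.0: no
  /0 0.0.0.0: MATCH
Selected: next-hop 80.160.43.228 via eth2 (matched /24)


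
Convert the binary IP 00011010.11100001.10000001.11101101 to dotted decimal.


00011010 = 26
11100001 = 225
10000001 = 129
11101101 = 237
IP: 26.225.129.237


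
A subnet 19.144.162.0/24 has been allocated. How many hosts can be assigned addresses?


Host bits = 32 - 24 = 8
Total addresses = 2^8 = 256
Usable = total - 2 (network and broadcast)
Usable hosts: 254


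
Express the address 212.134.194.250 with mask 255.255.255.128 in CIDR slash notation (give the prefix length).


Binary: 11111111.11111111.11111111.10000000
Count leading 1s
Prefix: /25


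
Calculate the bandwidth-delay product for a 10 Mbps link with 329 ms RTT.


BDP = bandwidth * RTT
= 10 Mbps * 329 ms
= 10 * 1e6 * 329 / 1000 bits
= 3290000 bits
= 411250 bytes
= 401.6113 KB
BDP = 3290000 bits (411250 bytes)


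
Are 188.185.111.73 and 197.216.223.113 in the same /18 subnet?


Mask: 255.255.192.0
188.185.111.73 AND mask = 188.185.64.0
197.216.223.113 AND mask = 197.216.192.0
No, different subnets (188.185.64.0 vs 197.216.192.0)


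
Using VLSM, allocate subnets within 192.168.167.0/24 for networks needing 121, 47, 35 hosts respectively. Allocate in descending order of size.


121 hosts -> /25 (126 usable): 192.168.167.0/25
47 hosts -> /26 (62 usable): 192.168.167.128/26
35 hosts -> /26 (62 usable): 192.168.167.192/26
Allocation: 192.168.167.0/25 (121 hosts, 126 usable); 192.168.167.128/26 (47 hosts, 62 usable); 192.168.167.192/26 (35 hosts, 62 usable)


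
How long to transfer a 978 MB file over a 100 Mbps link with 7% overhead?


Effective throughput = 100 * (1 - 7/100) = 93 Mbps
File size in Mb = 978 * 8 = 7824 Mb
Time = 7824 / 93
Time = 84.129 seconds


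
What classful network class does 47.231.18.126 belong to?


First octet: 47
Binary: 00101111
0xxxxxxx -> Class A (1-126)
Class A, default mask 255.0.0.0 (/8)


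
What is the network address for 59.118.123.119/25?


IP:   00111011.01110110.01111011.01110111
Mask: 11111111.11111111.11111111.10000000
AND operation:
Net:  00111011.01110110.01111011.00000000
Network: 59.118.123.0/25


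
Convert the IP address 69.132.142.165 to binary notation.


69 = 01000101
132 = 10000100
142 = 10001110
165 = 10100101
Binary: 01000101.10000100.10001110.10100101


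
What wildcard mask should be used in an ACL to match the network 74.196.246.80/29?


Subnet mask: 255.255.255.248
Wildcard = 255.255.255.255 - subnet mask
255 - 255 = 0
255 - 255 = 0
255 - 255 = 0
255 - 248 = 7
Wildcard: 0.0.0.7


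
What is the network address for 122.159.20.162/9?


IP:   01111010.10011111.00010100.10100010
Mask: 11111111.10000000.00000000.00000000
AND operation:
Net:  01111010.10000000.00000000.00000000
Network: 122.128.0.0/9


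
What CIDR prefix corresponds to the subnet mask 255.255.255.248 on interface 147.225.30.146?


Binary: 11111111.11111111.11111111.11111000
Count leading 1s
Prefix: /29


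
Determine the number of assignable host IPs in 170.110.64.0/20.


Host bits = 32 - 20 = 12
Total addresses = 2^12 = 4096
Usable = total - 2 (network and broadcast)
Usable hosts: 4094


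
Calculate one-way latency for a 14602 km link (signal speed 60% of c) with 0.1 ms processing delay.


Speed = 0.6 * 3e5 km/s = 180000 km/s
Propagation delay = 14602 / 180000 = 0.0811 s = 81.1222 ms
Processing delay = 0.1 ms
Total one-way latency = 81.2222 ms


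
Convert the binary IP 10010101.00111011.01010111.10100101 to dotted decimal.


10010101 = 149
00111011 = 59
01010111 = 87
10100101 = 165
IP: 149.59.87.165


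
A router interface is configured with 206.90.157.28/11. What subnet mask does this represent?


/11 means 11 network bits, 21 host bits
Binary: 11111111111000000000000000000000
Mask: 255.224.0.0


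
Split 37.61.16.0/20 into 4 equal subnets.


New prefix = 20 + 2 = 22
Each subnet has 1024 addresses
  37.61.16.0/22
  37.61.20.0/22
  37.61.24.0/22
  37.61.28.0/22
Subnets: 37.61.16.0/22, 37.61.20.0/22, 37.61.24.0/22, 37.61.28.0/22


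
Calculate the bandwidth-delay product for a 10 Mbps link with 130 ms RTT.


BDP = bandwidth * RTT
= 10 Mbps * 130 ms
= 10 * 1e6 * 130 / 1000 bits
= 1300000 bits
= 162500 bytes
= 158.6914 KB
BDP = 1300000 bits (162500 bytes)


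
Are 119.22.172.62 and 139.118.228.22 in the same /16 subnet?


Mask: 255.255.0.0
119.22.172.62 AND mask = 119.22.0.0
139.118.228.22 AND mask = 139.118.0.0
No, different subnets (119.22.0.0 vs 139.118.0.0)


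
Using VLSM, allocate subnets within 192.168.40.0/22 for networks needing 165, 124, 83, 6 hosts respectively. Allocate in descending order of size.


165 hosts -> /24 (254 usable): 192.168.40.0/24
124 hosts -> /25 (126 usable): 192.168.41.0/25
83 hosts -> /25 (126 usable): 192.168.41.128/25
6 hosts -> /29 (6 usable): 192.168.42.0/29
Allocation: 192.168.40.0/24 (165 hosts, 254 usable); 192.168.41.0/25 (124 hosts, 126 usable); 192.168.41.128/25 (83 hosts, 126 usable); 192.168.42.0/29 (6 hosts, 6 usable)


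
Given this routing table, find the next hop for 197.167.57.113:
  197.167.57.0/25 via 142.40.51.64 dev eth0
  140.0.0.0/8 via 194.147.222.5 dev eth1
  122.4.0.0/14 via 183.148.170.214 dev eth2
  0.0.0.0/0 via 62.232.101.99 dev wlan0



Longest prefix match for 197.167.57.113:
  /25 197.167.57.0: MATCH
  /8 140.0.0.0: no
  /14 122.4.0.0: no
  /0 0.0.0.0: MATCH
Selected: next-hop 142.40.51.64 via eth0 (matched /25)


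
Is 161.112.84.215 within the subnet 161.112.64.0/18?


Subnet network: 161.112.64.0
Test IP AND mask: 161.112.64.0
Yes, 161.112.84.215 is in 161.112.64.0/18


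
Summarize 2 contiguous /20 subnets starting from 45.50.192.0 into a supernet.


Original prefix: /20
Number of subnets: 2 = 2^1
New prefix = 20 - 1 = 19
Supernet: 45.50.192.0/19


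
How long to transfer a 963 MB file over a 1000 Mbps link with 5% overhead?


Effective throughput = 1000 * (1 - 5/100) = 950 Mbps
File size in Mb = 963 * 8 = 7704 Mb
Time = 7704 / 950
Time = 8.1095 seconds


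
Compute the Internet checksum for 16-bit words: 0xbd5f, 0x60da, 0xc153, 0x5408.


Sum all words (with carry folding):
+ 0xbd5f = 0xbd5f
+ 0x60da = 0x1e3a
+ 0xc153 = 0xdf8d
+ 0x5408 = 0x3396
One's complement: ~0x3396
Checksum = 0xcc69


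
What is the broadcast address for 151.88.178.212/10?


Network: 151.64.0.0/10
Host bits = 22
Set all host bits to 1:
Broadcast: 151.127.255.255


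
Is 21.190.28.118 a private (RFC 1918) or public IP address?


RFC 1918 private ranges:
  10.0.0.0/8 (10.0.0.0 - 10.255.255.255)
  172.16.0.0/12 (172.16.0.0 - 172.31.255.255)
  192.168.0.0/16 (192.168.0.0 - 192.168.255.255)
Public (not in any RFC 1918 range)


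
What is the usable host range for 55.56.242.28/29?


Network: 55.56.242.24
Broadcast: 55.56.242.31
First usable = network + 1
Last usable = broadcast - 1
Range: 55.56.242.25 to 55.56.242.30


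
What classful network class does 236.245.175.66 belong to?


First octet: 236
Binary: 11101100
1110xxxx -> Class D (224-239)
Class D (multicast), default mask N/A


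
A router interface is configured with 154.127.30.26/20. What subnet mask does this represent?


/20 means 20 network bits, 12 host bits
Binary: 11111111111111111111000000000000
Mask: 255.255.240.0


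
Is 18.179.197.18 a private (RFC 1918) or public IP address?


RFC 1918 private ranges:
  10.0.0.0/8 (10.0.0.0 - 10.255.255.255)
  172.16.0.0/12 (172.16.0.0 - 172.31.255.255)
  192.168.0.0/16 (192.168.0.0 - 192.168.255.255)
Public (not in any RFC 1918 range)


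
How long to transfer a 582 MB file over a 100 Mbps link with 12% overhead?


Effective throughput = 100 * (1 - 12/100) = 88 Mbps
File size in Mb = 582 * 8 = 4656 Mb
Time = 4656 / 88
Time = 52.9091 seconds


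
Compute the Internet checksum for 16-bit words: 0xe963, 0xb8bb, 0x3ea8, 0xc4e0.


Sum all words (with carry folding):
+ 0xe963 = 0xe963
+ 0xb8bb = 0xa21f
+ 0x3ea8 = 0xe0c7
+ 0xc4e0 = 0xa5a8
One's complement: ~0xa5a8
Checksum = 0x5a57


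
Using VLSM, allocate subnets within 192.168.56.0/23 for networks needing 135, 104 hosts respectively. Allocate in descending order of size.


135 hosts -> /24 (254 usable): 192.168.56.0/24
104 hosts -> /25 (126 usable): 192.168.57.0/25
Allocation: 192.168.56.0/24 (135 hosts, 254 usable); 192.168.57.0/25 (104 hosts, 126 usable)


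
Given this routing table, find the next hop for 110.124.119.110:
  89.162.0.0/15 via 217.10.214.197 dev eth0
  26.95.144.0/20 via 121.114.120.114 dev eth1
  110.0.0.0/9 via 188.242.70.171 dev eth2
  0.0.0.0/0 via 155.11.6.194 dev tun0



Longest prefix match for 110.124.119.110:
  /15 89.162.0.0: no
  /20 26.95.144.0: no
  /9 110.0.0.0: MATCH
  /0 0.0.0.0: MATCH
Selected: next-hop 188.242.70.171 via eth2 (matched /9)


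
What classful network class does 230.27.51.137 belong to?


First octet: 230
Binary: 11100110
1110xxxx -> Class D (224-239)
Class D (multicast), default mask N/A


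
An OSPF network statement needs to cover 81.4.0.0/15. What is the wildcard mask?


Subnet mask: 255.254.0.0
Wildcard = 255.255.255.255 - subnet mask
255 - 255 = 0
255 - 254 = 1
255 - 0 = 255
255 - 0 = 255
Wildcard: 0.1.255.255


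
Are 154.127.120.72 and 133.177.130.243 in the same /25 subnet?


Mask: 255.255.255.128
154.127.120.72 AND mask = 154.127.120.0
133.177.130.243 AND mask = 133.177.130.128
No, different subnets (154.127.120.0 vs 133.177.130.128)


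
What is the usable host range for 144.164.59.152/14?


Network: 144.164.0.0
Broadcast: 144.167.255.255
First usable = network + 1
Last usable = broadcast - 1
Range: 144.164.0.1 to 144.167.255.254


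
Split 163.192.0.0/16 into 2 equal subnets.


New prefix = 16 + 1 = 17
Each subnet has 32768 addresses
  163.192.0.0/17
  163.192.128.0/17
Subnets: 163.192.0.0/17, 163.192.128.0/17


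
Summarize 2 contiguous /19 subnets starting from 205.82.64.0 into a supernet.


Original prefix: /19
Number of subnets: 2 = 2^1
New prefix = 19 - 1 = 18
Supernet: 205.82.64.0/18


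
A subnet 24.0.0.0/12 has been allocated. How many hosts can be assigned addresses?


Host bits = 32 - 12 = 20
Total addresses = 2^20 = 1048576
Usable = total - 2 (network and broadcast)
Usable hosts: 1048574


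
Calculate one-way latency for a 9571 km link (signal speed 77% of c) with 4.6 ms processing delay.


Speed = 0.77 * 3e5 km/s = 231000 km/s
Propagation delay = 9571 / 231000 = 0.0414 s = 41.4329 ms
Processing delay = 4.6 ms
Total one-way latency = 46.0329 ms


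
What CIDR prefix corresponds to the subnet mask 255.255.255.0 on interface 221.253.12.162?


Binary: 11111111.11111111.11111111.00000000
Count leading 1s
Prefix: /24


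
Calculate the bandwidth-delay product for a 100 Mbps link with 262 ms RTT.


BDP = bandwidth * RTT
= 100 Mbps * 262 ms
= 100 * 1e6 * 262 / 1000 bits
= 26200000 bits
= 3275000 bytes
= 3198.2422 KB
BDP = 26200000 bits (3275000 bytes)


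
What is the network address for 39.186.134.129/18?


IP:   00100111.10111010.10000110.10000001
Mask: 11111111.11111111.11000000.00000000
AND operation:
Net:  00100111.10111010.10000000.00000000
Network: 39.186.128.0/18


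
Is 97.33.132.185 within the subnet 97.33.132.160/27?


Subnet network: 97.33.132.160
Test IP AND mask: 97.33.132.160
Yes, 97.33.132.185 is in 97.33.132.160/27


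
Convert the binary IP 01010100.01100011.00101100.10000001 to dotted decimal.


01010100 = 84
01100011 = 99
00101100 = 44
10000001 = 129
IP: 84.99.44.129


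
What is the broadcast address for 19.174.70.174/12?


Network: 19.160.0.0/12
Host bits = 20
Set all host bits to 1:
Broadcast: 19.175.255.255


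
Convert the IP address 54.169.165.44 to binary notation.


54 = 00110110
169 = 10101001
165 = 10100101
44 = 00101100
Binary: 00110110.10101001.10100101.00101100


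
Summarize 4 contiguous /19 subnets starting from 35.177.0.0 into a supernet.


Original prefix: /19
Number of subnets: 4 = 2^2
New prefix = 19 - 2 = 17
Supernet: 35.177.0.0/17


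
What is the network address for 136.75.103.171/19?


IP:   10001000.01001011.01100111.10101011
Mask: 11111111.11111111.11100000.00000000
AND operation:
Net:  10001000.01001011.01100000.00000000
Network: 136.75.96.0/19


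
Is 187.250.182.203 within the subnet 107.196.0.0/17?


Subnet network: 107.196.0.0
Test IP AND mask: 187.250.128.0
No, 187.250.182.203 is not in 107.196.0.0/17


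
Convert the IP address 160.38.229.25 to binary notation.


160 = 10100000
38 = 00100110
229 = 11100101
25 = 00011001
Binary: 10100000.00100110.11100101.00011001


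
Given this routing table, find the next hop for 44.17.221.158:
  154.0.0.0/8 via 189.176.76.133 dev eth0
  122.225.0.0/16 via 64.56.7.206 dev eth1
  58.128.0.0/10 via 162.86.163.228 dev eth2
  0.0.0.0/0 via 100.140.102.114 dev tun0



Longest prefix match for 44.17.221.158:
  /8 154.0.0.0: no
  /16 122.225.0.0: no
  /10 58.128.0.0: no
  /0 0.0.0.0: MATCH
Selected: next-hop 100.140.102.114 via tun0 (matched /0)


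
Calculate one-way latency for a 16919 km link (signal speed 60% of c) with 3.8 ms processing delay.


Speed = 0.6 * 3e5 km/s = 180000 km/s
Propagation delay = 16919 / 180000 = 0.094 s = 93.9944 ms
Processing delay = 3.8 ms
Total one-way latency = 97.7944 ms


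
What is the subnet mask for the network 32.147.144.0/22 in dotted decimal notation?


/22 means 22 network bits, 10 host bits
Binary: 11111111111111111111110000000000
Mask: 255.255.252.0


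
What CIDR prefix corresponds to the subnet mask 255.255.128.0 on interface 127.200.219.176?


Binary: 11111111.11111111.10000000.00000000
Count leading 1s
Prefix: /17


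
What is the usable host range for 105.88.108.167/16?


Network: 105.88.0.0
Broadcast: 105.88.255.255
First usable = network + 1
Last usable = broadcast - 1
Range: 105.88.0.1 to 105.88.255.254


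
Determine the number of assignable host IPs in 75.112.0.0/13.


Host bits = 32 - 13 = 19
Total addresses = 2^19 = 524288
Usable = total - 2 (network and broadcast)
Usable hosts: 524286


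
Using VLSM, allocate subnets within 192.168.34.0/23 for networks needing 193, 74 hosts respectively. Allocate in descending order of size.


193 hosts -> /24 (254 usable): 192.168.34.0/24
74 hosts -> /25 (126 usable): 192.168.35.0/25
Allocation: 192.168.34.0/24 (193 hosts, 254 usable); 192.168.35.0/25 (74 hosts, 126 usable)


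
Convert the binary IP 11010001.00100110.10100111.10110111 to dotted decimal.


11010001 = 209
00100110 = 38
10100111 = 167
10110111 = 183
IP: 209.38.167.183


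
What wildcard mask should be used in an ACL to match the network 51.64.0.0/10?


Subnet mask: 255.192.0.0
Wildcard = 255.255.255.255 - subnet mask
255 - 255 = 0
255 - 192 = 63
255 - 0 = 255
255 - 0 = 255
Wildcard: 0.63.255.255


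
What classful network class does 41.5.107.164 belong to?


First octet: 41
Binary: 00101001
0xxxxxxx -> Class A (1-126)
Class A, default mask 255.0.0.0 (/8)


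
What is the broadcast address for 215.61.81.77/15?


Network: 215.60.0.0/15
Host bits = 17
Set all host bits to 1:
Broadcast: 215.61.255.255


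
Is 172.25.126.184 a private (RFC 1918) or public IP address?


RFC 1918 private ranges:
  10.0.0.0/8 (10.0.0.0 - 10.255.255.255)
  172.16.0.0/12 (172.16.0.0 - 172.31.255.255)
  192.168.0.0/16 (192.168.0.0 - 192.168.255.255)
Private (in 172.16.0.0/12)


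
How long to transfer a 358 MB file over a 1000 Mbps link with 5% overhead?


Effective throughput = 1000 * (1 - 5/100) = 950 Mbps
File size in Mb = 358 * 8 = 2864 Mb
Time = 2864 / 950
Time = 3.0147 seconds


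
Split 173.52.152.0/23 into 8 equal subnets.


New prefix = 23 + 3 = 26
Each subnet has 64 addresses
  173.52.152.0/26
  173.52.152.64/26
  173.52.152.128/26
  173.52.152.192/26
  173.52.153.0/26
  173.52.153.64/26
  173.52.153.128/26
  173.52.153.192/26
Subnets: 173.52.152.0/26, 173.52.152.64/26, 173.52.152.128/26, 173.52.152.192/26, 173.52.153.0/26, 173.52.153.64/26, 173.52.153.128/26, 173.52.153.192/26


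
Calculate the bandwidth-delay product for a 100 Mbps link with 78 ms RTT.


BDP = bandwidth * RTT
= 100 Mbps * 78 ms
= 100 * 1e6 * 78 / 1000 bits
= 7800000 bits
= 975000 bytes
= 952.1484 KB
BDP = 7800000 bits (975000 bytes)


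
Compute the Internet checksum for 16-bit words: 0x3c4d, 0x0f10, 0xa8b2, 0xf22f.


Sum all words (with carry folding):
+ 0x3c4d = 0x3c4d
+ 0x0f10 = 0x4b5d
+ 0xa8b2 = 0xf40f
+ 0xf22f = 0xe63f
One's complement: ~0xe63f
Checksum = 0x19c0


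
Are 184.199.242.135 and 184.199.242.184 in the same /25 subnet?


Mask: 255.255.255.128
184.199.242.135 AND mask = 184.199.242.128
184.199.242.184 AND mask = 184.199.242.128
Yes, same subnet (184.199.242.128)


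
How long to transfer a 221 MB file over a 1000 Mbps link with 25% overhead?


Effective throughput = 1000 * (1 - 25/100) = 750 Mbps
File size in Mb = 221 * 8 = 1768 Mb
Time = 1768 / 750
Time = 2.3573 seconds


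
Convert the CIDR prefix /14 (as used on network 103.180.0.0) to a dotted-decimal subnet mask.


/14 means 14 network bits, 18 host bits
Binary: 11111111111111000000000000000000
Mask: 255.252.0.0


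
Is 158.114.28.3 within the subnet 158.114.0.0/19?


Subnet network: 158.114.0.0
Test IP AND mask: 158.114.0.0
Yes, 158.114.28.3 is in 158.114.0.0/19


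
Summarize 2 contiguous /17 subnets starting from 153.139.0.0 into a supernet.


Original prefix: /17
Number of subnets: 2 = 2^1
New prefix = 17 - 1 = 16
Supernet: 153.139.0.0/16


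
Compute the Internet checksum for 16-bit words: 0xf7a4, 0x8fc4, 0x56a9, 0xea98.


Sum all words (with carry folding):
+ 0xf7a4 = 0xf7a4
+ 0x8fc4 = 0x8769
+ 0x56a9 = 0xde12
+ 0xea98 = 0xc8ab
One's complement: ~0xc8ab
Checksum = 0x3754


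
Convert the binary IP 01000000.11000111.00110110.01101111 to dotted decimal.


01000000 = 64
11000111 = 199
00110110 = 54
01101111 = 111
IP: 64.199.54.111


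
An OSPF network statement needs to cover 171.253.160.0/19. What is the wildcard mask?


Subnet mask: 255.255.224.0
Wildcard = 255.255.255.255 - subnet mask
255 - 255 = 0
255 - 255 = 0
255 - 224 = 31
255 - 0 = 255
Wildcard: 0.0.31.255


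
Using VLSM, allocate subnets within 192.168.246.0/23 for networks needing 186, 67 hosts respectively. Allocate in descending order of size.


186 hosts -> /24 (254 usable): 192.168.246.0/24
67 hosts -> /25 (126 usable): 192.168.247.0/25
Allocation: 192.168.246.0/24 (186 hosts, 254 usable); 192.168.247.0/25 (67 hosts, 126 usable)


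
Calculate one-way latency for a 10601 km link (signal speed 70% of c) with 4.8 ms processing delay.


Speed = 0.7 * 3e5 km/s = 210000 km/s
Propagation delay = 10601 / 210000 = 0.0505 s = 50.481 ms
Processing delay = 4.8 ms
Total one-way latency = 55.281 ms


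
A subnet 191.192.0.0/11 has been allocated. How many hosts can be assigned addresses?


Host bits = 32 - 11 = 21
Total addresses = 2^21 = 2097152
Usable = total - 2 (network and broadcast)
Usable hosts: 2097150


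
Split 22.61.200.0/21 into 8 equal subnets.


New prefix = 21 + 3 = 24
Each subnet has 256 addresses
  22.61.200.0/24
  22.61.201.0/24
  22.61.202.0/24
  22.61.203.0/24
  22.61.204.0/24
  22.61.205.0/24
  22.61.206.0/24
  22.61.207.0/24
Subnets: 22.61.200.0/24, 22.61.201.0/24, 22.61.202.0/24, 22.61.203.0/24, 22.61.204.0/24, 22.61.205.0/24, 22.61.206.0/24, 22.61.207.0/24


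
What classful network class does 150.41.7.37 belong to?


First octet: 150
Binary: 10010110
10xxxxxx -> Class B (128-191)
Class B, default mask 255.255.0.0 (/16)


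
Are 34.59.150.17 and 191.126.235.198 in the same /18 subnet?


Mask: 255.255.192.0
34.59.150.17 AND mask = 34.59.128.0
191.126.235.198 AND mask = 191.126.192.0
No, different subnets (34.59.128.0 vs 191.126.192.0)


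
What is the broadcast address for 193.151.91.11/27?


Network: 193.151.91.0/27
Host bits = 5
Set all host bits to 1:
Broadcast: 193.151.91.31


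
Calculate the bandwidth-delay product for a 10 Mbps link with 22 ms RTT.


BDP = bandwidth * RTT
= 10 Mbps * 22 ms
= 10 * 1e6 * 22 / 1000 bits
= 220000 bits
= 27500 bytes
= 26.8555 KB
BDP = 220000 bits (27500 bytes)


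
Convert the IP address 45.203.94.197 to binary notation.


45 = 00101101
203 = 11001011
94 = 01011110
197 = 11000101
Binary: 00101101.11001011.01011110.11000101


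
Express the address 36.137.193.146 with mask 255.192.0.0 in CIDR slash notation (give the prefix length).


Binary: 11111111.11000000.00000000.00000000
Count leading 1s
Prefix: /10


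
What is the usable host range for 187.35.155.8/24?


Network: 187.35.155.0
Broadcast: 187.35.155.255
First usable = network + 1
Last usable = broadcast - 1
Range: 187.35.155.1 to 187.35.155.254


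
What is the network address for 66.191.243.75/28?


IP:   01000010.10111111.11110011.01001011
Mask: 11111111.11111111.11111111.11110000
AND operation:
Net:  01000010.10111111.11110011.01000000
Network: 66.191.243.64/28


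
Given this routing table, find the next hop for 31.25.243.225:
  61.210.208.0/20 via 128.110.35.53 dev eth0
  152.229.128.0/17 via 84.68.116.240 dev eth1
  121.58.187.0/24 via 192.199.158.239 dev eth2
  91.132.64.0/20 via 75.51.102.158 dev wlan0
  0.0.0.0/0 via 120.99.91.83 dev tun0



Longest prefix match for 31.25.243.225:
  /20 61.210.208.0: no
  /17 152.229.128.0: no
  /24 121.58.187.0: no
  /20 91.132.64.0: no
  /0 0.0.0.0: MATCH
Selected: next-hop 120.99.91.83 via tun0 (matched /0)


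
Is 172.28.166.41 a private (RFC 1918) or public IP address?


RFC 1918 private ranges:
  10.0.0.0/8 (10.0.0.0 - 10.255.255.255)
  172.16.0.0/12 (172.16.0.0 - 172.31.255.255)
  192.168.0.0/16 (192.168.0.0 - 192.168.255.255)
Private (in 172.16.0.0/12)


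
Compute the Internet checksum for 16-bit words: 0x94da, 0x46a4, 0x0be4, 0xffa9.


Sum all words (with carry folding):
+ 0x94da = 0x94da
+ 0x46a4 = 0xdb7e
+ 0x0be4 = 0xe762
+ 0xffa9 = 0xe70c
One's complement: ~0xe70c
Checksum = 0x18f3


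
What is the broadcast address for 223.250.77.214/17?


Network: 223.250.0.0/17
Host bits = 15
Set all host bits to 1:
Broadcast: 223.250.127.255


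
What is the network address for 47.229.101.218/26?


IP:   00101111.11100101.01100101.11011010
Mask: 11111111.11111111.11111111.11000000
AND operation:
Net:  00101111.11100101.01100101.11000000
Network: 47.229.101.192/26


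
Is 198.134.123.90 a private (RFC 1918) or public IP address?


RFC 1918 private ranges:
  10.0.0.0/8 (10.0.0.0 - 10.255.255.255)
  172.16.0.0/12 (172.16.0.0 - 172.31.255.255)
  192.168.0.0/16 (192.168.0.0 - 192.168.255.255)
Public (not in any RFC 1918 range)


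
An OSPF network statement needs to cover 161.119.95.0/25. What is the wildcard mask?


Subnet mask: 255.255.255.128
Wildcard = 255.255.255.255 - subnet mask
255 - 255 = 0
255 - 255 = 0
255 - 255 = 0
255 - 128 = 127
Wildcard: 0.0.0.127


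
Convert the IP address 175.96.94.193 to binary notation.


175 = 10101111
96 = 01100000
94 = 01011110
193 = 11000001
Binary: 10101111.01100000.01011110.11000001


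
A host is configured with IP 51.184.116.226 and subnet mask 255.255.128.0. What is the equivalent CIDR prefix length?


Binary: 11111111.11111111.10000000.00000000
Count leading 1s
Prefix: /17


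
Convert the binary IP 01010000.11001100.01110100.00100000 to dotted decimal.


01010000 = 80
11001100 = 204
01110100 = 116
00100000 = 32
IP: 80.204.116.32


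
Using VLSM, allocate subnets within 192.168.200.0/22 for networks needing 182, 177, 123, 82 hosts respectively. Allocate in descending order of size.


182 hosts -> /24 (254 usable): 192.168.200.0/24
177 hosts -> /24 (254 usable): 192.168.201.0/24
123 hosts -> /25 (126 usable): 192.168.202.0/25
82 hosts -> /25 (126 usable): 192.168.202.128/25
Allocation: 192.168.200.0/24 (182 hosts, 254 usable); 192.168.201.0/24 (177 hosts, 254 usable); 192.168.202.0/25 (123 hosts, 126 usable); 192.168.202.128/25 (82 hosts, 126 usable)


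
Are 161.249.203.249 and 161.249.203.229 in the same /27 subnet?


Mask: 255.255.255.224
161.249.203.249 AND mask = 161.249.203.224
161.249.203.229 AND mask = 161.249.203.224
Yes, same subnet (161.249.203.224)


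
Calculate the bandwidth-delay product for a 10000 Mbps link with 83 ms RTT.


BDP = bandwidth * RTT
= 10000 Mbps * 83 ms
= 10000 * 1e6 * 83 / 1000 bits
= 830000000 bits
= 103750000 bytes
= 101318.3594 KB
BDP = 830000000 bits (103750000 bytes)


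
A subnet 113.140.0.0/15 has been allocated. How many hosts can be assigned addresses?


Host bits = 32 - 15 = 17
Total addresses = 2^17 = 131072
Usable = total - 2 (network and broadcast)
Usable hosts: 131070


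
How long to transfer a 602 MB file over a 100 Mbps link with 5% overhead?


Effective throughput = 100 * (1 - 5/100) = 95 Mbps
File size in Mb = 602 * 8 = 4816 Mb
Time = 4816 / 95
Time = 50.6947 seconds


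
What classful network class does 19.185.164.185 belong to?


First octet: 19
Binary: 00010011
0xxxxxxx -> Class A (1-126)
Class A, default mask 255.0.0.0 (/8)


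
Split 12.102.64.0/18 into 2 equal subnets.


New prefix = 18 + 1 = 19
Each subnet has 8192 addresses
  12.102.64.0/19
  12.102.96.0/19
Subnets: 12.102.64.0/19, 12.102.96.0/19


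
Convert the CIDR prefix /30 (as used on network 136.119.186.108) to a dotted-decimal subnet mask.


/30 means 30 network bits, 2 host bits
Binary: 11111111111111111111111111111100
Mask: 255.255.255.252


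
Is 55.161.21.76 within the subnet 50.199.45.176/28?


Subnet network: 50.199.45.176
Test IP AND mask: 55.161.21.64
No, 55.161.21.76 is not in 50.199.45.176/28


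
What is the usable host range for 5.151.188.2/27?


Network: 5.151.188.0
Broadcast: 5.151.188.31
First usable = network + 1
Last usable = broadcast - 1
Range: 5.151.188.1 to 5.151.188.30


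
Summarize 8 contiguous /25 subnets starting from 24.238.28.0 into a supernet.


Original prefix: /25
Number of subnets: 8 = 2^3
New prefix = 25 - 3 = 22
Supernet: 24.238.28.0/22


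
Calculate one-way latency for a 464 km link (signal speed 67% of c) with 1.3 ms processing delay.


Speed = 0.67 * 3e5 km/s = 201000 km/s
Propagation delay = 464 / 201000 = 0.0023 s = 2.3085 ms
Processing delay = 1.3 ms
Total one-way latency = 3.6085 ms


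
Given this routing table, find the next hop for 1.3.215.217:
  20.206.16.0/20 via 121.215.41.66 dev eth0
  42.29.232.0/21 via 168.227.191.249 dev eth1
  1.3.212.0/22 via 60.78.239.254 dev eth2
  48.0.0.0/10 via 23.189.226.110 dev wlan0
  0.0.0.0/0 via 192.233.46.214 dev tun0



Longest prefix match for 1.3.215.217:
  /20 20.206.16.0: no
  /21 42.29.232.0: no
  /22 1.3.212.0: MATCH
  /10 48.0.0.0: no
  /0 0.0.0.0: MATCH
Selected: next-hop 60.78.239.254 via eth2 (matched /22)


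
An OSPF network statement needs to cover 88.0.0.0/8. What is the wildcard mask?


Subnet mask: 255.0.0.0
Wildcard = 255.255.255.255 - subnet mask
255 - 255 = 0
255 - 0 = 255
255 - 0 = 255
255 - 0 = 255
Wildcard: 0.255.255.255


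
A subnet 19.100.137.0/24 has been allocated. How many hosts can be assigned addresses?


Host bits = 32 - 24 = 8
Total addresses = 2^8 = 256
Usable = total - 2 (network and broadcast)
Usable hosts: 254


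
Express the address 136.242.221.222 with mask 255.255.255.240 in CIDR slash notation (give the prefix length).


Binary: 11111111.11111111.11111111.11110000
Count leading 1s
Prefix: /28


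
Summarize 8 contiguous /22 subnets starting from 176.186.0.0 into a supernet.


Original prefix: /22
Number of subnets: 8 = 2^3
New prefix = 22 - 3 = 19
Supernet: 176.186.0.0/19


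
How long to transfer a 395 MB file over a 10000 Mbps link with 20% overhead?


Effective throughput = 10000 * (1 - 20/100) = 8000 Mbps
File size in Mb = 395 * 8 = 3160 Mb
Time = 3160 / 8000
Time = 0.395 seconds


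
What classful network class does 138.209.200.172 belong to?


First octet: 138
Binary: 10001010
10xxxxxx -> Class B (128-191)
Class B, default mask 255.255.0.0 (/16)


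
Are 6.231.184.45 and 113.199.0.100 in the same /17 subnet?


Mask: 255.255.128.0
6.231.184.45 AND mask = 6.231.128.0
113.199.0.100 AND mask = 113.199.0.0
No, different subnets (6.231.128.0 vs 113.199.0.0)


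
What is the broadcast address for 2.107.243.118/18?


Network: 2.107.192.0/18
Host bits = 14
Set all host bits to 1:
Broadcast: 2.107.255.255


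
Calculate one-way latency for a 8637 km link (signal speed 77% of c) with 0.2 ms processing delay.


Speed = 0.77 * 3e5 km/s = 231000 km/s
Propagation delay = 8637 / 231000 = 0.0374 s = 37.3896 ms
Processing delay = 0.2 ms
Total one-way latency = 37.5896 ms


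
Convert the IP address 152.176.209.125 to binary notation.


152 = 10011000
176 = 10110000
209 = 11010001
125 = 01111101
Binary: 10011000.10110000.11010001.01111101


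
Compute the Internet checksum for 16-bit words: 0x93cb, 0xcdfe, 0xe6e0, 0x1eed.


Sum all words (with carry folding):
+ 0x93cb = 0x93cb
+ 0xcdfe = 0x61ca
+ 0xe6e0 = 0x48ab
+ 0x1eed = 0x6798
One's complement: ~0x6798
Checksum = 0x9867


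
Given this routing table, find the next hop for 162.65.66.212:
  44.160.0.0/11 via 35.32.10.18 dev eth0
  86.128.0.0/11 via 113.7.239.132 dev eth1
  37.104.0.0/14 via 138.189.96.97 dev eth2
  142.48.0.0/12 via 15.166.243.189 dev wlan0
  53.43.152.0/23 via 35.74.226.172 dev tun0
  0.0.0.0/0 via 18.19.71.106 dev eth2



Longest prefix match for 162.65.66.212:
  /11 44.160.0.0: no
  /11 86.128.0.0: no
  /14 37.104.0.0: no
  /12 142.48.0.0: no
  /23 53.43.152.0: no
  /0 0.0.0.0: MATCH
Selected: next-hop 18.19.71.106 via eth2 (matched /0)


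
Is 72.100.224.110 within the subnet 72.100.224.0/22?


Subnet network: 72.100.224.0
Test IP AND mask: 72.100.224.0
Yes, 72.100.224.110 is in 72.100.224.0/22


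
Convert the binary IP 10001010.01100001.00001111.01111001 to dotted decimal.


10001010 = 138
01100001 = 97
00001111 = 15
01111001 = 121
IP: 138.97.15.121


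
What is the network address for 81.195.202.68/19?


IP:   01010001.11000011.11001010.01000100
Mask: 11111111.11111111.11100000.00000000
AND operation:
Net:  01010001.11000011.11000000.00000000
Network: 81.195.192.0/19


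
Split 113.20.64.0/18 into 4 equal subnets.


New prefix = 18 + 2 = 20
Each subnet has 4096 addresses
  113.20.64.0/20
  113.20.80.0/20
  113.20.96.0/20
  113.20.112.0/20
Subnets: 113.20.64.0/20, 113.20.80.0/20, 113.20.96.0/20, 113.20.112.0/20


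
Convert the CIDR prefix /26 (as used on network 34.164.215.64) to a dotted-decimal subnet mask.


/26 means 26 network bits, 6 host bits
Binary: 11111111111111111111111111000000
Mask: 255.255.255.192


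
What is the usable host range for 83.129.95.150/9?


Network: 83.128.0.0
Broadcast: 83.255.255.255
First usable = network + 1
Last usable = broadcast - 1
Range: 83.128.0.1 to 83.255.255.254


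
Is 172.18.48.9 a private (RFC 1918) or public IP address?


RFC 1918 private ranges:
  10.0.0.0/8 (10.0.0.0 - 10.255.255.255)
  172.16.0.0/12 (172.16.0.0 - 172.31.255.255)
  192.168.0.0/16 (192.168.0.0 - 192.168.255.255)
Private (in 172.16.0.0/12)


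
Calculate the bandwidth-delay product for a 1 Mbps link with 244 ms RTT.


BDP = bandwidth * RTT
= 1 Mbps * 244 ms
= 1 * 1e6 * 244 / 1000 bits
= 244000 bits
= 30500 bytes
= 29.7852 KB
BDP = 244000 bits (30500 bytes)


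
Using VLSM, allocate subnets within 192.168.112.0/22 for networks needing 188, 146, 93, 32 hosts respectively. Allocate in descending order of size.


188 hosts -> /24 (254 usable): 192.168.112.0/24
146 hosts -> /24 (254 usable): 192.168.113.0/24
93 hosts -> /25 (126 usable): 192.168.114.0/25
32 hosts -> /26 (62 usable): 192.168.114.128/26
Allocation: 192.168.112.0/24 (188 hosts, 254 usable); 192.168.113.0/24 (146 hosts, 254 usable); 192.168.114.0/25 (93 hosts, 126 usable); 192.168.114.128/26 (32 hosts, 62 usable)


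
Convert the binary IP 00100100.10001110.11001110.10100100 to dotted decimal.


00100100 = 36
10001110 = 142
11001110 = 206
10100100 = 164
IP: 36.142.206.164


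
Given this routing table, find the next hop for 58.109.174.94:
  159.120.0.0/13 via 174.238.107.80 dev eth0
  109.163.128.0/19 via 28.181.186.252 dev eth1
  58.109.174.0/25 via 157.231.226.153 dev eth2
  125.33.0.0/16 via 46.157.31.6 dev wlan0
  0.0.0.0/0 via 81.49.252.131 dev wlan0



Longest prefix match for 58.109.174.94:
  /13 159.120.0.0: no
  /19 109.163.128.0: no
  /25 58.109.174.0: MATCH
  /16 125.33.0.0: no
  /0 0.0.0.0: MATCH
Selected: next-hop 157.231.226.153 via eth2 (matched /25)


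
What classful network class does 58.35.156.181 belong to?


First octet: 58
Binary: 00111010
0xxxxxxx -> Class A (1-126)
Class A, default mask 255.0.0.0 (/8)


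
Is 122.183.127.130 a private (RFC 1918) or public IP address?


RFC 1918 private ranges:
  10.0.0.0/8 (10.0.0.0 - 10.255.255.255)
  172.16.0.0/12 (172.16.0.0 - 172.31.255.255)
  192.168.0.0/16 (192.168.0.0 - 192.168.255.255)
Public (not in any RFC 1918 range)
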